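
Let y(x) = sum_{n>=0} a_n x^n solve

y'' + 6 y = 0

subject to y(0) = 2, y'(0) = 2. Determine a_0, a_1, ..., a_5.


Ansatz: y(x) = sum_{n>=0} a_n x^n, so y'(x) = sum_{n>=1} n a_n x^(n-1) and y''(x) = sum_{n>=2} n(n-1) a_n x^(n-2).
Substitute into P(x) y'' + Q(x) y' + R(x) y = 0 with P(x) = 1, Q(x) = 0, R(x) = 6, and match powers of x.
Initial conditions: a_0 = 2, a_1 = 2.
Setting the coefficient of each power of x to zero and solving order by order (substituting the coefficients already found):
  x^0: 2 a_2 + 6 a_0 = 0  ->  2 a_2 = -6 a_0 = -12  ->  a_2 = -6
  x^1: 6 a_3 + 6 a_1 = 0  ->  6 a_3 = -6 a_1 = -12  ->  a_3 = -2
  x^2: 12 a_4 + 6 a_2 = 0  ->  12 a_4 = -6 a_2 = 36  ->  a_4 = 3
  x^3: 20 a_5 + 6 a_3 = 0  ->  20 a_5 = -6 a_3 = 12  ->  a_5 = 3/5
Truncated series: y(x) = 2 + 2 x - 6 x^2 - 2 x^3 + 3 x^4 + (3/5) x^5 + O(x^6).

a_0 = 2; a_1 = 2; a_2 = -6; a_3 = -2; a_4 = 3; a_5 = 3/5


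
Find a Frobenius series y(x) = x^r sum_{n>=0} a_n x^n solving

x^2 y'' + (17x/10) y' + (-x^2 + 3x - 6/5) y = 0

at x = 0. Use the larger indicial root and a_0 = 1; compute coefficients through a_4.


Write in Frobenius form y'' + (p(x)/x) y' + (q(x)/x^2) y = 0:
  p(x) = 17/10,  q(x) = -x^2 + 3x - 6/5.
Indicial equation: r(r-1) + (17/10) r + (-6/5) = 0 -> roots r_1 = 4/5, r_2 = -3/2.
Take r = r_1 = 4/5. Let y(x) = x^r sum_{n>=0} a_n x^n with a_0 = 1.
Substitute y = x^r sum a_n x^n and match x^{r+n}. The recurrence is
  D(n) a_n + 3 a_{n-1} - 1 a_{n-2} = 0,  where D(n) = (r+n)(r+n-1) + (17/10)(r+n) + (-6/5).
  a_n = [-3 a_{n-1} + 1 a_{n-2}] / D(n).
Since the indicial polynomial factors as (r - r_1)(r - r_2), D(n) = (r_1 + n - r_1)(r_1 + n - r_2) = n(n + 23/10).
Evaluating step by step (a_0 = 1):
  n = 1: D(1) = 1(1 + 23/10) = 33/10; numerator = -3(1) = -3; a_1 = (-3)/(33/10) = -10/11
  n = 2: D(2) = 2(2 + 23/10) = 43/5; numerator = -3(-10/11) + 1(1) = 41/11; a_2 = (41/11)/(43/5) = 205/473
  n = 3: D(3) = 3(3 + 23/10) = 159/10; numerator = -3(205/473) + 1(-10/11) = -95/43; a_3 = (-95/43)/(159/10) = -950/6837
  n = 4: D(4) = 4(4 + 23/10) = 126/5; numerator = -3(-950/6837) + 1(205/473) = 21315/25069; a_4 = (21315/25069)/(126/5) = 5075/150414

r = 4/5; a_0 = 1; a_1 = -10/11; a_2 = 205/473; a_3 = -950/6837; a_4 = 5075/150414


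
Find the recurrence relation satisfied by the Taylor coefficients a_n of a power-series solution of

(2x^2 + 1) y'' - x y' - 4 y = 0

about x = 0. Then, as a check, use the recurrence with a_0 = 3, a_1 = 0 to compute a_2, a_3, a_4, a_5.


Substitute y = sum_n a_n x^n.
(1 + 2 x^2) y'' contributes (n+2)(n+1) a_{n+2} + 2 n(n-1) a_n at x^n.
-x y'(x) contributes -n a_n at x^n.
-4 y(x) contributes -4 a_n at x^n.
Matching x^n: (n+2)(n+1) a_{n+2} + (2 n(n-1) - n - 4) a_n = 0.
Thus a_{n+2} = (-2 n(n-1) + n + 4) / ((n+1)(n+2)) * a_n.

Check with a_0 = 3, a_1 = 0 (apply the recurrence for n = 0, 1, 2, 3): a_0 = 3, a_1 = 0, a_2 = 6, a_3 = 0, a_4 = 1, a_5 = 0.

a_(n+2) = (-2 n(n-1) + n + 4) / ((n+1)(n+2)) * a_n; check: a_0 = 3, a_1 = 0, a_2 = 6, a_3 = 0, a_4 = 1, a_5 = 0


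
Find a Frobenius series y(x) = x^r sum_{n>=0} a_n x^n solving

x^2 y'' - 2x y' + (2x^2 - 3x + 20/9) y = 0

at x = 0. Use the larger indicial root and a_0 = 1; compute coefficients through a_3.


Write in Frobenius form y'' + (p(x)/x) y' + (q(x)/x^2) y = 0:
  p(x) = -2,  q(x) = 2x^2 - 3x + 20/9.
Indicial equation: r(r-1) + (-2) r + (20/9) = 0 -> roots r_1 = 5/3, r_2 = 4/3.
Take r = r_1 = 5/3. Let y(x) = x^r sum_{n>=0} a_n x^n with a_0 = 1.
Substitute y = x^r sum a_n x^n and match x^{r+n}. The recurrence is
  D(n) a_n - 3 a_{n-1} + 2 a_{n-2} = 0,  where D(n) = (r+n)(r+n-1) + (-2)(r+n) + (20/9).
  a_n = [3 a_{n-1} - 2 a_{n-2}] / D(n).
Since the indicial polynomial factors as (r - r_1)(r - r_2), D(n) = (r_1 + n - r_1)(r_1 + n - r_2) = n(n + 1/3).
Evaluating step by step (a_0 = 1):
  n = 1: D(1) = 1(1 + 1/3) = 4/3; numerator = 3(1) = 3; a_1 = (3)/(4/3) = 9/4
  n = 2: D(2) = 2(2 + 1/3) = 14/3; numerator = 3(9/4) - 2(1) = 19/4; a_2 = (19/4)/(14/3) = 57/56
  n = 3: D(3) = 3(3 + 1/3) = 10; numerator = 3(57/56) - 2(9/4) = -81/56; a_3 = (-81/56)/(10) = -81/560

r = 5/3; a_0 = 1; a_1 = 9/4; a_2 = 57/56; a_3 = -81/560


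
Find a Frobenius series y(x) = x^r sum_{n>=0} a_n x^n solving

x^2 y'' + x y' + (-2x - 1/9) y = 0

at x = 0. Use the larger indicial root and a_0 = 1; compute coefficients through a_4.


Write in Frobenius form y'' + (p(x)/x) y' + (q(x)/x^2) y = 0:
  p(x) = 1,  q(x) = -2x - 1/9.
Indicial equation: r(r-1) + (1) r + (-1/9) = 0 -> roots r_1 = 1/3, r_2 = -1/3.
Take r = r_1 = 1/3. Let y(x) = x^r sum_{n>=0} a_n x^n with a_0 = 1.
Substitute y = x^r sum a_n x^n and match x^{r+n}. The recurrence is
  D(n) a_n - 2 a_{n-1} = 0,  where D(n) = (r+n)(r+n-1) + (1)(r+n) + (-1/9).
  a_n = 2 / D(n) * a_{n-1}.
Since the indicial polynomial factors as (r - r_1)(r - r_2), D(n) = (r_1 + n - r_1)(r_1 + n - r_2) = n(n + 2/3).
Evaluating step by step (a_0 = 1):
  n = 1: D(1) = 1(1 + 2/3) = 5/3; numerator = 2(1) = 2; a_1 = (2)/(5/3) = 6/5
  n = 2: D(2) = 2(2 + 2/3) = 16/3; numerator = 2(6/5) = 12/5; a_2 = (12/5)/(16/3) = 9/20
  n = 3: D(3) = 3(3 + 2/3) = 11; numerator = 2(9/20) = 9/10; a_3 = (9/10)/(11) = 9/110
  n = 4: D(4) = 4(4 + 2/3) = 56/3; numerator = 2(9/110) = 9/55; a_4 = (9/55)/(56/3) = 27/3080

r = 1/3; a_0 = 1; a_1 = 6/5; a_2 = 9/20; a_3 = 9/110; a_4 = 27/3080


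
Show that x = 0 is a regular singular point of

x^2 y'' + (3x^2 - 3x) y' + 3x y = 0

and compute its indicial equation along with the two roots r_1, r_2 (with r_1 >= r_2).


Divide by x^2 to reach normal form y'' + P_1(x) y' + P_2(x) y = 0 with P_1(x) = 3 - 3/x and P_2(x) = 3/x.
x = 0 is a singular point because the y'-coefficient 3 - 3/x has a pole at x = 0 and the y-coefficient 3/x has a pole at x = 0.
It is a regular singular point because x P_1(x) = p(x) = 3x - 3 and x^2 P_2(x) = q(x) = 3x are polynomials, hence analytic at x = 0.
p(0) = -3,  q(0) = 0.
Indicial equation: r(r-1) + p(0) r + q(0) = 0, i.e. r^2 + (p(0) - 1) r + q(0) = 0, i.e. r^2 - 4 r = 0.
Discriminant: (-4)^2 - 4(0) = 16, so r = (4 ± 4)/2.
Solving: r_1 = 4, r_2 = 0.

indicial: r^2 - 4 r = 0; roots r_1 = 4, r_2 = 0


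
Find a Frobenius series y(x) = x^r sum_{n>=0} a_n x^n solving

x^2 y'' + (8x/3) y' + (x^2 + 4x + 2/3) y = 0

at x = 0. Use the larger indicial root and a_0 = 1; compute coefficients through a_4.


Write in Frobenius form y'' + (p(x)/x) y' + (q(x)/x^2) y = 0:
  p(x) = 8/3,  q(x) = x^2 + 4x + 2/3.
Indicial equation: r(r-1) + (8/3) r + (2/3) = 0 -> roots r_1 = -2/3, r_2 = -1.
Take r = r_1 = -2/3. Let y(x) = x^r sum_{n>=0} a_n x^n with a_0 = 1.
Substitute y = x^r sum a_n x^n and match x^{r+n}. The recurrence is
  D(n) a_n + 4 a_{n-1} + 1 a_{n-2} = 0,  where D(n) = (r+n)(r+n-1) + (8/3)(r+n) + (2/3).
  a_n = [-4 a_{n-1} - 1 a_{n-2}] / D(n).
Since the indicial polynomial factors as (r - r_1)(r - r_2), D(n) = (r_1 + n - r_1)(r_1 + n - r_2) = n(n + 1/3).
Evaluating step by step (a_0 = 1):
  n = 1: D(1) = 1(1 + 1/3) = 4/3; numerator = -4(1) = -4; a_1 = (-4)/(4/3) = -3
  n = 2: D(2) = 2(2 + 1/3) = 14/3; numerator = -4(-3) - 1(1) = 11; a_2 = (11)/(14/3) = 33/14
  n = 3: D(3) = 3(3 + 1/3) = 10; numerator = -4(33/14) - 1(-3) = -45/7; a_3 = (-45/7)/(10) = -9/14
  n = 4: D(4) = 4(4 + 1/3) = 52/3; numerator = -4(-9/14) - 1(33/14) = 3/14; a_4 = (3/14)/(52/3) = 9/728

r = -2/3; a_0 = 1; a_1 = -3; a_2 = 33/14; a_3 = -9/14; a_4 = 9/728


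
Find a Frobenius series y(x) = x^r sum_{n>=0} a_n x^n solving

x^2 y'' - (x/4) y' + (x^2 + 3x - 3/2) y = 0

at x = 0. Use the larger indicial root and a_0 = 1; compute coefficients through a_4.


Write in Frobenius form y'' + (p(x)/x) y' + (q(x)/x^2) y = 0:
  p(x) = -1/4,  q(x) = x^2 + 3x - 3/2.
Indicial equation: r(r-1) + (-1/4) r + (-3/2) = 0 -> roots r_1 = 2, r_2 = -3/4.
Take r = r_1 = 2. Let y(x) = x^r sum_{n>=0} a_n x^n with a_0 = 1.
Substitute y = x^r sum a_n x^n and match x^{r+n}. The recurrence is
  D(n) a_n + 3 a_{n-1} + 1 a_{n-2} = 0,  where D(n) = (r+n)(r+n-1) + (-1/4)(r+n) + (-3/2).
  a_n = [-3 a_{n-1} - 1 a_{n-2}] / D(n).
Since the indicial polynomial factors as (r - r_1)(r - r_2), D(n) = (r_1 + n - r_1)(r_1 + n - r_2) = n(n + 11/4).
Evaluating step by step (a_0 = 1):
  n = 1: D(1) = 1(1 + 11/4) = 15/4; numerator = -3(1) = -3; a_1 = (-3)/(15/4) = -4/5
  n = 2: D(2) = 2(2 + 11/4) = 19/2; numerator = -3(-4/5) - 1(1) = 7/5; a_2 = (7/5)/(19/2) = 14/95
  n = 3: D(3) = 3(3 + 11/4) = 69/4; numerator = -3(14/95) - 1(-4/5) = 34/95; a_3 = (34/95)/(69/4) = 136/6555
  n = 4: D(4) = 4(4 + 11/4) = 27; numerator = -3(136/6555) - 1(14/95) = -458/2185; a_4 = (-458/2185)/(27) = -458/58995

r = 2; a_0 = 1; a_1 = -4/5; a_2 = 14/95; a_3 = 136/6555; a_4 = -458/58995


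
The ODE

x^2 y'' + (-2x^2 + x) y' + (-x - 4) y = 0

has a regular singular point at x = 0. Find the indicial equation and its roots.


Divide by x^2 to reach normal form y'' + P_1(x) y' + P_2(x) y = 0 with P_1(x) = -2 + 1/x and P_2(x) = -1/x - 4/x^2.
x = 0 is a singular point because the y'-coefficient -2 + 1/x has a pole at x = 0 and the y-coefficient -1/x - 4/x^2 has a pole at x = 0.
It is a regular singular point because x P_1(x) = p(x) = 1 - 2x and x^2 P_2(x) = q(x) = -x - 4 are polynomials, hence analytic at x = 0.
p(0) = 1,  q(0) = -4.
Indicial equation: r(r-1) + p(0) r + q(0) = 0, i.e. r^2 + (p(0) - 1) r + q(0) = 0, i.e. r^2 - 4 = 0.
Discriminant: (0)^2 - 4(-4) = 16, so r = (0 ± 4)/2.
Solving: r_1 = 2, r_2 = -2.

indicial: r^2 - 4 = 0; roots r_1 = 2, r_2 = -2


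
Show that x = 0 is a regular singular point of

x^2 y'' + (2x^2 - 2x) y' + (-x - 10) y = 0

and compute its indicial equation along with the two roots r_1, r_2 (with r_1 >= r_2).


Divide by x^2 to reach normal form y'' + P_1(x) y' + P_2(x) y = 0 with P_1(x) = 2 - 2/x and P_2(x) = -1/x - 10/x^2.
x = 0 is a singular point because the y'-coefficient 2 - 2/x has a pole at x = 0 and the y-coefficient -1/x - 10/x^2 has a pole at x = 0.
It is a regular singular point because x P_1(x) = p(x) = 2x - 2 and x^2 P_2(x) = q(x) = -x - 10 are polynomials, hence analytic at x = 0.
p(0) = -2,  q(0) = -10.
Indicial equation: r(r-1) + p(0) r + q(0) = 0, i.e. r^2 + (p(0) - 1) r + q(0) = 0, i.e. r^2 - 3 r - 10 = 0.
Discriminant: (-3)^2 - 4(-10) = 49, so r = (3 ± 7)/2.
Solving: r_1 = 5, r_2 = -2.

indicial: r^2 - 3 r - 10 = 0; roots r_1 = 5, r_2 = -2


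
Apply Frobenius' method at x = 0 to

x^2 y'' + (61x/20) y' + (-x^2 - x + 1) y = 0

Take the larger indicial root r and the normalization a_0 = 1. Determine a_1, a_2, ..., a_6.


Write in Frobenius form y'' + (p(x)/x) y' + (q(x)/x^2) y = 0:
  p(x) = 61/20,  q(x) = -x^2 - x + 1.
Indicial equation: r(r-1) + (61/20) r + (1) = 0 -> roots r_1 = -4/5, r_2 = -5/4.
Take r = r_1 = -4/5. Let y(x) = x^r sum_{n>=0} a_n x^n with a_0 = 1.
Substitute y = x^r sum a_n x^n and match x^{r+n}. The recurrence is
  D(n) a_n - 1 a_{n-1} - 1 a_{n-2} = 0,  where D(n) = (r+n)(r+n-1) + (61/20)(r+n) + (1).
  a_n = [1 a_{n-1} + 1 a_{n-2}] / D(n).
Since the indicial polynomial factors as (r - r_1)(r - r_2), D(n) = (r_1 + n - r_1)(r_1 + n - r_2) = n(n + 9/20).
Evaluating step by step (a_0 = 1):
  n = 1: D(1) = 1(1 + 9/20) = 29/20; numerator = 1(1) = 1; a_1 = (1)/(29/20) = 20/29
  n = 2: D(2) = 2(2 + 9/20) = 49/10; numerator = 1(20/29) + 1(1) = 49/29; a_2 = (49/29)/(49/10) = 10/29
  n = 3: D(3) = 3(3 + 9/20) = 207/20; numerator = 1(10/29) + 1(20/29) = 30/29; a_3 = (30/29)/(207/20) = 200/2001
  n = 4: D(4) = 4(4 + 9/20) = 89/5; numerator = 1(200/2001) + 1(10/29) = 890/2001; a_4 = (890/2001)/(89/5) = 50/2001
  n = 5: D(5) = 5(5 + 9/20) = 109/4; numerator = 1(50/2001) + 1(200/2001) = 250/2001; a_5 = (250/2001)/(109/4) = 1000/218109
  n = 6: D(6) = 6(6 + 9/20) = 387/10; numerator = 1(1000/218109) + 1(50/2001) = 2150/72703; a_6 = (2150/72703)/(387/10) = 500/654327

r = -4/5; a_0 = 1; a_1 = 20/29; a_2 = 10/29; a_3 = 200/2001; a_4 = 50/2001; a_5 = 1000/218109; a_6 = 500/654327


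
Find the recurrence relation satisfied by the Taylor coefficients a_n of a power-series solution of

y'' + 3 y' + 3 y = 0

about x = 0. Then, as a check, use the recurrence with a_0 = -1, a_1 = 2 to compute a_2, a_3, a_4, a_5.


Substitute y = sum_n a_n x^n.
y''(x) has coefficient (n+2)(n+1) a_{n+2} at x^n;
3 y'(x) has coefficient 3 (n+1) a_{n+1} at x^n;
3 y(x) has coefficient 3 a_n at x^n.
Matching x^n: (n+2)(n+1) a_{n+2} + 3 (n+1) a_{n+1} + 3 a_n = 0.
Thus a_{n+2} = [-3 (n+1) a_{n+1} - 3 a_n] / ((n+1)(n+2)).

Check with a_0 = -1, a_1 = 2 (apply the recurrence for n = 0, 1, 2, 3): a_0 = -1, a_1 = 2, a_2 = -3/2, a_3 = 1/2, a_4 = 0, a_5 = -3/40.

a_(n+2) = [-3 (n+1) a_(n+1) - 3 a_n] / ((n+1)(n+2)); check: a_0 = -1, a_1 = 2, a_2 = -3/2, a_3 = 1/2, a_4 = 0, a_5 = -3/40


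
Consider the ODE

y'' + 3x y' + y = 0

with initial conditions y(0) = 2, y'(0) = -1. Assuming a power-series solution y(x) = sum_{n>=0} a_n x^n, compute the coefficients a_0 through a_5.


Ansatz: y(x) = sum_{n>=0} a_n x^n, so y'(x) = sum_{n>=1} n a_n x^(n-1) and y''(x) = sum_{n>=2} n(n-1) a_n x^(n-2).
Substitute into P(x) y'' + Q(x) y' + R(x) y = 0 with P(x) = 1, Q(x) = 3x, R(x) = 1, and match powers of x.
Initial conditions: a_0 = 2, a_1 = -1.
Setting the coefficient of each power of x to zero and solving order by order (substituting the coefficients already found):
  x^0: 2 a_2 + a_0 = 0  ->  2 a_2 = -a_0 = -2  ->  a_2 = -1
  x^1: 6 a_3 + 4 a_1 = 0  ->  6 a_3 = -4 a_1 = 4  ->  a_3 = 2/3
  x^2: 12 a_4 + 7 a_2 = 0  ->  12 a_4 = -7 a_2 = 7  ->  a_4 = 7/12
  x^3: 20 a_5 + 10 a_3 = 0  ->  20 a_5 = -10 a_3 = -20/3  ->  a_5 = -1/3
Truncated series: y(x) = 2 - x - x^2 + (2/3) x^3 + (7/12) x^4 - (1/3) x^5 + O(x^6).

a_0 = 2; a_1 = -1; a_2 = -1; a_3 = 2/3; a_4 = 7/12; a_5 = -1/3


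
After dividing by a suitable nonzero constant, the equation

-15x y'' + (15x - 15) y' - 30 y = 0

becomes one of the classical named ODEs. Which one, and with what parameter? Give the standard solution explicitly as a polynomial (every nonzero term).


All three coefficients share the factor -15; dividing through by -15 gives  x y'' + (1 - x) y' + 2 y = 0.
This matches the Laguerre equation x y'' + (1 - x) y' + n y = 0 with n = 2; the polynomial solution is L_2(x).
With y = sum_k a_k x^k, matching x^k gives (k+1)k a_{k+1} + (k+1) a_{k+1} - k a_k + n a_k = 0, i.e. (k+1)^2 a_{k+1} = (k - n) a_k = (k - 2) a_k. The right side vanishes at k = 2, so the series terminates at degree 2.
Standard normalization L_n(0) = 1 gives a_0 = 1. Work upward with a_{k+1} = (k - 2) a_k / (k+1)^2:
  a_1 = (0 - 2)(1) / 1^2 = -2/1 = -2
  a_2 = (1 - 2)(-2) / 2^2 = 2/4 = 1/2
Hence L_2(x) = x^2/2 - 2 x + 1.

L_2(x); series = x^2/2 - 2 x + 1


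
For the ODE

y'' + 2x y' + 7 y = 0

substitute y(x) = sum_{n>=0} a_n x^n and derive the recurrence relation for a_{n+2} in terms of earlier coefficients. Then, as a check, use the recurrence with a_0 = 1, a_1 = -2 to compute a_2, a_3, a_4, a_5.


Substitute y = sum_n a_n x^n.
y''(x) has coefficient (n+2)(n+1) a_{n+2} at x^n;
2 x y'(x) has coefficient 2 n a_n at x^n (shift);
7 y(x) has coefficient 7 a_n at x^n.
Matching x^n: (n+2)(n+1) a_{n+2} + (2n + 7) a_n = 0.
Thus a_{n+2} = (-2n - 7) / ((n+1)(n+2)) * a_n.

Check with a_0 = 1, a_1 = -2 (apply the recurrence for n = 0, 1, 2, 3): a_0 = 1, a_1 = -2, a_2 = -7/2, a_3 = 3, a_4 = 77/24, a_5 = -39/20.

a_(n+2) = (-2n - 7) / ((n+1)(n+2)) * a_n; check: a_0 = 1, a_1 = -2, a_2 = -7/2, a_3 = 3, a_4 = 77/24, a_5 = -39/20


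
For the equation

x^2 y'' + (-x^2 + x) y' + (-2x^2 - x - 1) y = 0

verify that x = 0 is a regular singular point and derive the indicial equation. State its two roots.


Divide by x^2 to reach normal form y'' + P_1(x) y' + P_2(x) y = 0 with P_1(x) = -1 + 1/x and P_2(x) = -2 - 1/x - 1/x^2.
x = 0 is a singular point because the y'-coefficient -1 + 1/x has a pole at x = 0 and the y-coefficient -2 - 1/x - 1/x^2 has a pole at x = 0.
It is a regular singular point because x P_1(x) = p(x) = 1 - x and x^2 P_2(x) = q(x) = -2x^2 - x - 1 are polynomials, hence analytic at x = 0.
p(0) = 1,  q(0) = -1.
Indicial equation: r(r-1) + p(0) r + q(0) = 0, i.e. r^2 + (p(0) - 1) r + q(0) = 0, i.e. r^2 - 1 = 0.
Discriminant: (0)^2 - 4(-1) = 4, so r = (0 ± 2)/2.
Solving: r_1 = 1, r_2 = -1.

indicial: r^2 - 1 = 0; roots r_1 = 1, r_2 = -1


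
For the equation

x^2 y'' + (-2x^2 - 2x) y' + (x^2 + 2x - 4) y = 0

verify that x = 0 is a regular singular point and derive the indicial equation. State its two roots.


Divide by x^2 to reach normal form y'' + P_1(x) y' + P_2(x) y = 0 with P_1(x) = -2 - 2/x and P_2(x) = 1 + 2/x - 4/x^2.
x = 0 is a singular point because the y'-coefficient -2 - 2/x has a pole at x = 0 and the y-coefficient 1 + 2/x - 4/x^2 has a pole at x = 0.
It is a regular singular point because x P_1(x) = p(x) = -2x - 2 and x^2 P_2(x) = q(x) = x^2 + 2x - 4 are polynomials, hence analytic at x = 0.
p(0) = -2,  q(0) = -4.
Indicial equation: r(r-1) + p(0) r + q(0) = 0, i.e. r^2 + (p(0) - 1) r + q(0) = 0, i.e. r^2 - 3 r - 4 = 0.
Discriminant: (-3)^2 - 4(-4) = 25, so r = (3 ± 5)/2.
Solving: r_1 = 4, r_2 = -1.

indicial: r^2 - 3 r - 4 = 0; roots r_1 = 4, r_2 = -1


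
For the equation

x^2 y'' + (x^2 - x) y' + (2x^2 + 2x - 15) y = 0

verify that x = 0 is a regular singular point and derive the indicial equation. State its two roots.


Divide by x^2 to reach normal form y'' + P_1(x) y' + P_2(x) y = 0 with P_1(x) = 1 - 1/x and P_2(x) = 2 + 2/x - 15/x^2.
x = 0 is a singular point because the y'-coefficient 1 - 1/x has a pole at x = 0 and the y-coefficient 2 + 2/x - 15/x^2 has a pole at x = 0.
It is a regular singular point because x P_1(x) = p(x) = x - 1 and x^2 P_2(x) = q(x) = 2x^2 + 2x - 15 are polynomials, hence analytic at x = 0.
p(0) = -1,  q(0) = -15.
Indicial equation: r(r-1) + p(0) r + q(0) = 0, i.e. r^2 + (p(0) - 1) r + q(0) = 0, i.e. r^2 - 2 r - 15 = 0.
Discriminant: (-2)^2 - 4(-15) = 64, so r = (2 ± 8)/2.
Solving: r_1 = 5, r_2 = -3.

indicial: r^2 - 2 r - 15 = 0; roots r_1 = 5, r_2 = -3


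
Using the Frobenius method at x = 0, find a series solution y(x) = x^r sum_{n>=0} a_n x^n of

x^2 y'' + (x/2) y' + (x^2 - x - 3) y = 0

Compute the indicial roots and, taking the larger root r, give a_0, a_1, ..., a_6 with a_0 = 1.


Write in Frobenius form y'' + (p(x)/x) y' + (q(x)/x^2) y = 0:
  p(x) = 1/2,  q(x) = x^2 - x - 3.
Indicial equation: r(r-1) + (1/2) r + (-3) = 0 -> roots r_1 = 2, r_2 = -3/2.
Take r = r_1 = 2. Let y(x) = x^r sum_{n>=0} a_n x^n with a_0 = 1.
Substitute y = x^r sum a_n x^n and match x^{r+n}. The recurrence is
  D(n) a_n - 1 a_{n-1} + 1 a_{n-2} = 0,  where D(n) = (r+n)(r+n-1) + (1/2)(r+n) + (-3).
  a_n = [1 a_{n-1} - 1 a_{n-2}] / D(n).
Since the indicial polynomial factors as (r - r_1)(r - r_2), D(n) = (r_1 + n - r_1)(r_1 + n - r_2) = n(n + 7/2).
Evaluating step by step (a_0 = 1):
  n = 1: D(1) = 1(1 + 7/2) = 9/2; numerator = 1(1) = 1; a_1 = (1)/(9/2) = 2/9
  n = 2: D(2) = 2(2 + 7/2) = 11; numerator = 1(2/9) - 1(1) = -7/9; a_2 = (-7/9)/(11) = -7/99
  n = 3: D(3) = 3(3 + 7/2) = 39/2; numerator = 1(-7/99) - 1(2/9) = -29/99; a_3 = (-29/99)/(39/2) = -58/3861
  n = 4: D(4) = 4(4 + 7/2) = 30; numerator = 1(-58/3861) - 1(-7/99) = 215/3861; a_4 = (215/3861)/(30) = 43/23166
  n = 5: D(5) = 5(5 + 7/2) = 85/2; numerator = 1(43/23166) - 1(-58/3861) = 391/23166; a_5 = (391/23166)/(85/2) = 23/57915
  n = 6: D(6) = 6(6 + 7/2) = 57; numerator = 1(23/57915) - 1(43/23166) = -13/8910; a_6 = (-13/8910)/(57) = -13/507870

r = 2; a_0 = 1; a_1 = 2/9; a_2 = -7/99; a_3 = -58/3861; a_4 = 43/23166; a_5 = 23/57915; a_6 = -13/507870


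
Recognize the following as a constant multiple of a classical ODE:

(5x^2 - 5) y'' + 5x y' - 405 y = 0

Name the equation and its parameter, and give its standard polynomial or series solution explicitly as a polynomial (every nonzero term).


All three coefficients share the factor -5; dividing through by -5 gives  (1 - x^2) y'' - x y' + 81 y = 0.
This matches the Chebyshev equation (1 - x^2) y'' - x y' + n^2 y = 0 (note the -x y' term, not -2x y') with n^2 = 81, so n = 9; the polynomial solution is T_9(x).
With y = sum_k a_k x^k, matching x^k gives (k+2)(k+1) a_{k+2} = (k^2 - n^2) a_k = (k - 9)(k + 9) a_k. The right side vanishes at k = 9, so the series with the parity of 9 terminates at degree 9.
Standard normalization: leading coefficient of T_n is 2^(n-1), so a_9 = 2^8 = 256. Work downward with a_k = (k+1)(k+2) a_{k+2} / ((k - 9)(k + 9)):
  a_7 = (8)(9)(256) / ((7 - 9)(7 + 9)) = 18432/(-32) = -576
  a_5 = (6)(7)(-576) / ((5 - 9)(5 + 9)) = -24192/(-56) = 432
  a_3 = (4)(5)(432) / ((3 - 9)(3 + 9)) = 8640/(-72) = -120
  a_1 = (2)(3)(-120) / ((1 - 9)(1 + 9)) = -720/(-80) = 9
Hence T_9(x) = 256 x^9 - 576 x^7 + 432 x^5 - 120 x^3 + 9 x.

T_9(x); series = 256 x^9 - 576 x^7 + 432 x^5 - 120 x^3 + 9 x


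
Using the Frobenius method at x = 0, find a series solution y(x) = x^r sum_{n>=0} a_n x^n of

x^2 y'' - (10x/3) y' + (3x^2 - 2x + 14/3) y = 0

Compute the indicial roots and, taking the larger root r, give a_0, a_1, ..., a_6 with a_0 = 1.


Write in Frobenius form y'' + (p(x)/x) y' + (q(x)/x^2) y = 0:
  p(x) = -10/3,  q(x) = 3x^2 - 2x + 14/3.
Indicial equation: r(r-1) + (-10/3) r + (14/3) = 0 -> roots r_1 = 7/3, r_2 = 2.
Take r = r_1 = 7/3. Let y(x) = x^r sum_{n>=0} a_n x^n with a_0 = 1.
Substitute y = x^r sum a_n x^n and match x^{r+n}. The recurrence is
  D(n) a_n - 2 a_{n-1} + 3 a_{n-2} = 0,  where D(n) = (r+n)(r+n-1) + (-10/3)(r+n) + (14/3).
  a_n = [2 a_{n-1} - 3 a_{n-2}] / D(n).
Since the indicial polynomial factors as (r - r_1)(r - r_2), D(n) = (r_1 + n - r_1)(r_1 + n - r_2) = n(n + 1/3).
Evaluating step by step (a_0 = 1):
  n = 1: D(1) = 1(1 + 1/3) = 4/3; numerator = 2(1) = 2; a_1 = (2)/(4/3) = 3/2
  n = 2: D(2) = 2(2 + 1/3) = 14/3; numerator = 2(3/2) - 3(1) = 0; a_2 = (0)/(14/3) = 0
  n = 3: D(3) = 3(3 + 1/3) = 10; numerator = 2(0) - 3(3/2) = -9/2; a_3 = (-9/2)/(10) = -9/20
  n = 4: D(4) = 4(4 + 1/3) = 52/3; numerator = 2(-9/20) - 3(0) = -9/10; a_4 = (-9/10)/(52/3) = -27/520
  n = 5: D(5) = 5(5 + 1/3) = 80/3; numerator = 2(-27/520) - 3(-9/20) = 81/65; a_5 = (81/65)/(80/3) = 243/5200
  n = 6: D(6) = 6(6 + 1/3) = 38; numerator = 2(243/5200) - 3(-27/520) = 81/325; a_6 = (81/325)/(38) = 81/12350

r = 7/3; a_0 = 1; a_1 = 3/2; a_2 = 0; a_3 = -9/20; a_4 = -27/520; a_5 = 243/5200; a_6 = 81/12350


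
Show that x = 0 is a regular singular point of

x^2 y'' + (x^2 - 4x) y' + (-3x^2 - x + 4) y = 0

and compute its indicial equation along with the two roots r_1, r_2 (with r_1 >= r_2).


Divide by x^2 to reach normal form y'' + P_1(x) y' + P_2(x) y = 0 with P_1(x) = 1 - 4/x and P_2(x) = -3 - 1/x + 4/x^2.
x = 0 is a singular point because the y'-coefficient 1 - 4/x has a pole at x = 0 and the y-coefficient -3 - 1/x + 4/x^2 has a pole at x = 0.
It is a regular singular point because x P_1(x) = p(x) = x - 4 and x^2 P_2(x) = q(x) = -3x^2 - x + 4 are polynomials, hence analytic at x = 0.
p(0) = -4,  q(0) = 4.
Indicial equation: r(r-1) + p(0) r + q(0) = 0, i.e. r^2 + (p(0) - 1) r + q(0) = 0, i.e. r^2 - 5 r + 4 = 0.
Discriminant: (-5)^2 - 4(4) = 9, so r = (5 ± 3)/2.
Solving: r_1 = 4, r_2 = 1.

indicial: r^2 - 5 r + 4 = 0; roots r_1 = 4, r_2 = 1


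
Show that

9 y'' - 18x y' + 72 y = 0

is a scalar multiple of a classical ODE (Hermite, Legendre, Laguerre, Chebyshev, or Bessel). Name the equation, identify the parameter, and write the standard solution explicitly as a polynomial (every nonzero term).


All three coefficients share the factor 9; dividing through by 9 gives  y'' - 2x y' + 8 y = 0.
This matches the Hermite equation y'' - 2x y' + 2n y = 0 with 2n = 8, so n = 4; the polynomial solution is H_4(x).
With y = sum_k a_k x^k, matching x^k gives (k+2)(k+1) a_{k+2} = 2(k - n) a_k = 2(k - 4) a_k. The right side vanishes at k = 4, so the series with the parity of 4 terminates at degree 4.
Standard normalization: leading coefficient of H_n is 2^n, so a_4 = 2^4 = 16. Work downward with a_k = (k+1)(k+2) a_{k+2} / (2(k - n)):
  a_2 = (3)(4)(16) / (2(2 - 4)) = 192/(-4) = -48
  a_0 = (1)(2)(-48) / (2(0 - 4)) = -96/(-8) = 12
Hence H_4(x) = 16 x^4 - 48 x^2 + 12.

H_4(x); series = 16 x^4 - 48 x^2 + 12


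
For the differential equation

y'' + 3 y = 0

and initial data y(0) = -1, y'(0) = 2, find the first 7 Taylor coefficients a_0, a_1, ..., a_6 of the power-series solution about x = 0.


Ansatz: y(x) = sum_{n>=0} a_n x^n, so y'(x) = sum_{n>=1} n a_n x^(n-1) and y''(x) = sum_{n>=2} n(n-1) a_n x^(n-2).
Substitute into P(x) y'' + Q(x) y' + R(x) y = 0 with P(x) = 1, Q(x) = 0, R(x) = 3, and match powers of x.
Initial conditions: a_0 = -1, a_1 = 2.
Setting the coefficient of each power of x to zero and solving order by order (substituting the coefficients already found):
  x^0: 2 a_2 + 3 a_0 = 0  ->  2 a_2 = -3 a_0 = 3  ->  a_2 = 3/2
  x^1: 6 a_3 + 3 a_1 = 0  ->  6 a_3 = -3 a_1 = -6  ->  a_3 = -1
  x^2: 12 a_4 + 3 a_2 = 0  ->  12 a_4 = -3 a_2 = -9/2  ->  a_4 = -3/8
  x^3: 20 a_5 + 3 a_3 = 0  ->  20 a_5 = -3 a_3 = 3  ->  a_5 = 3/20
  x^4: 30 a_6 + 3 a_4 = 0  ->  30 a_6 = -3 a_4 = 9/8  ->  a_6 = 3/80
Truncated series: y(x) = -1 + 2 x + (3/2) x^2 - x^3 - (3/8) x^4 + (3/20) x^5 + (3/80) x^6 + O(x^7).

a_0 = -1; a_1 = 2; a_2 = 3/2; a_3 = -1; a_4 = -3/8; a_5 = 3/20; a_6 = 3/80


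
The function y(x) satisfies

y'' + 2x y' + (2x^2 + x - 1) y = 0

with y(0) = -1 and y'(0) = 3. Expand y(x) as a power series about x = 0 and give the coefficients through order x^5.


Ansatz: y(x) = sum_{n>=0} a_n x^n, so y'(x) = sum_{n>=1} n a_n x^(n-1) and y''(x) = sum_{n>=2} n(n-1) a_n x^(n-2).
Substitute into P(x) y'' + Q(x) y' + R(x) y = 0 with P(x) = 1, Q(x) = 2x, R(x) = 2x^2 + x - 1, and match powers of x.
Initial conditions: a_0 = -1, a_1 = 3.
Setting the coefficient of each power of x to zero and solving order by order (substituting the coefficients already found):
  x^0: 2 a_2 - a_0 = 0  ->  2 a_2 = a_0 = -1  ->  a_2 = -1/2
  x^1: 6 a_3 + a_1 + a_0 = 0  ->  6 a_3 = -a_1 - a_0 = -2  ->  a_3 = -1/3
  x^2: 12 a_4 + 3 a_2 + a_1 + 2 a_0 = 0  ->  12 a_4 = -3 a_2 - a_1 - 2 a_0 = 1/2  ->  a_4 = 1/24
  x^3: 20 a_5 + 5 a_3 + a_2 + 2 a_1 = 0  ->  20 a_5 = -5 a_3 - a_2 - 2 a_1 = -23/6  ->  a_5 = -23/120
Truncated series: y(x) = -1 + 3 x - (1/2) x^2 - (1/3) x^3 + (1/24) x^4 - (23/120) x^5 + O(x^6).

a_0 = -1; a_1 = 3; a_2 = -1/2; a_3 = -1/3; a_4 = 1/24; a_5 = -23/120


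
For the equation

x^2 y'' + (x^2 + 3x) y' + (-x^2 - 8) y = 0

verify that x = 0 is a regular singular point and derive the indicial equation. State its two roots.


Divide by x^2 to reach normal form y'' + P_1(x) y' + P_2(x) y = 0 with P_1(x) = 1 + 3/x and P_2(x) = -1 - 8/x^2.
x = 0 is a singular point because the y'-coefficient 1 + 3/x has a pole at x = 0 and the y-coefficient -1 - 8/x^2 has a pole at x = 0.
It is a regular singular point because x P_1(x) = p(x) = x + 3 and x^2 P_2(x) = q(x) = -x^2 - 8 are polynomials, hence analytic at x = 0.
p(0) = 3,  q(0) = -8.
Indicial equation: r(r-1) + p(0) r + q(0) = 0, i.e. r^2 + (p(0) - 1) r + q(0) = 0, i.e. r^2 + 2 r - 8 = 0.
Discriminant: (2)^2 - 4(-8) = 36, so r = (-2 ± 6)/2.
Solving: r_1 = 2, r_2 = -4.

indicial: r^2 + 2 r - 8 = 0; roots r_1 = 2, r_2 = -4


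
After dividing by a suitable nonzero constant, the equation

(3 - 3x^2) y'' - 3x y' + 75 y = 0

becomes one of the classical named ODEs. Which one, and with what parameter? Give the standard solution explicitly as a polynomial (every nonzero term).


All three coefficients share the factor 3; dividing through by 3 gives  (1 - x^2) y'' - x y' + 25 y = 0.
This matches the Chebyshev equation (1 - x^2) y'' - x y' + n^2 y = 0 (note the -x y' term, not -2x y') with n^2 = 25, so n = 5; the polynomial solution is T_5(x).
With y = sum_k a_k x^k, matching x^k gives (k+2)(k+1) a_{k+2} = (k^2 - n^2) a_k = (k - 5)(k + 5) a_k. The right side vanishes at k = 5, so the series with the parity of 5 terminates at degree 5.
Standard normalization: leading coefficient of T_n is 2^(n-1), so a_5 = 2^4 = 16. Work downward with a_k = (k+1)(k+2) a_{k+2} / ((k - 5)(k + 5)):
  a_3 = (4)(5)(16) / ((3 - 5)(3 + 5)) = 320/(-16) = -20
  a_1 = (2)(3)(-20) / ((1 - 5)(1 + 5)) = -120/(-24) = 5
Hence T_5(x) = 16 x^5 - 20 x^3 + 5 x.

T_5(x); series = 16 x^5 - 20 x^3 + 5 x


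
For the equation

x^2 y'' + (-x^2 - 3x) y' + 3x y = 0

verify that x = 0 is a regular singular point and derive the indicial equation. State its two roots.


Divide by x^2 to reach normal form y'' + P_1(x) y' + P_2(x) y = 0 with P_1(x) = -1 - 3/x and P_2(x) = 3/x.
x = 0 is a singular point because the y'-coefficient -1 - 3/x has a pole at x = 0 and the y-coefficient 3/x has a pole at x = 0.
It is a regular singular point because x P_1(x) = p(x) = -x - 3 and x^2 P_2(x) = q(x) = 3x are polynomials, hence analytic at x = 0.
p(0) = -3,  q(0) = 0.
Indicial equation: r(r-1) + p(0) r + q(0) = 0, i.e. r^2 + (p(0) - 1) r + q(0) = 0, i.e. r^2 - 4 r = 0.
Discriminant: (-4)^2 - 4(0) = 16, so r = (4 ± 4)/2.
Solving: r_1 = 4, r_2 = 0.

indicial: r^2 - 4 r = 0; roots r_1 = 4, r_2 = 0


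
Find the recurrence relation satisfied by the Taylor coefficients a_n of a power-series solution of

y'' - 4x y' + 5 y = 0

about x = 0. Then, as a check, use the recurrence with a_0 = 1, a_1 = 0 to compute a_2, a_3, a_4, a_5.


Substitute y = sum_n a_n x^n.
y''(x) has coefficient (n+2)(n+1) a_{n+2} at x^n;
-4 x y'(x) has coefficient -4 n a_n at x^n (shift);
5 y(x) has coefficient 5 a_n at x^n.
Matching x^n: (n+2)(n+1) a_{n+2} + (-4n + 5) a_n = 0.
Thus a_{n+2} = (4n - 5) / ((n+1)(n+2)) * a_n.

Check with a_0 = 1, a_1 = 0 (apply the recurrence for n = 0, 1, 2, 3): a_0 = 1, a_1 = 0, a_2 = -5/2, a_3 = 0, a_4 = -5/8, a_5 = 0.

a_(n+2) = (4n - 5) / ((n+1)(n+2)) * a_n; check: a_0 = 1, a_1 = 0, a_2 = -5/2, a_3 = 0, a_4 = -5/8, a_5 = 0


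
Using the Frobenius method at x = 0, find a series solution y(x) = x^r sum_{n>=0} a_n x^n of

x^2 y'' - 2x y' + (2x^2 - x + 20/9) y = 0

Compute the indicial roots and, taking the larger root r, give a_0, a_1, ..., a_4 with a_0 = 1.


Write in Frobenius form y'' + (p(x)/x) y' + (q(x)/x^2) y = 0:
  p(x) = -2,  q(x) = 2x^2 - x + 20/9.
Indicial equation: r(r-1) + (-2) r + (20/9) = 0 -> roots r_1 = 5/3, r_2 = 4/3.
Take r = r_1 = 5/3. Let y(x) = x^r sum_{n>=0} a_n x^n with a_0 = 1.
Substitute y = x^r sum a_n x^n and match x^{r+n}. The recurrence is
  D(n) a_n - 1 a_{n-1} + 2 a_{n-2} = 0,  where D(n) = (r+n)(r+n-1) + (-2)(r+n) + (20/9).
  a_n = [1 a_{n-1} - 2 a_{n-2}] / D(n).
Since the indicial polynomial factors as (r - r_1)(r - r_2), D(n) = (r_1 + n - r_1)(r_1 + n - r_2) = n(n + 1/3).
Evaluating step by step (a_0 = 1):
  n = 1: D(1) = 1(1 + 1/3) = 4/3; numerator = 1(1) = 1; a_1 = (1)/(4/3) = 3/4
  n = 2: D(2) = 2(2 + 1/3) = 14/3; numerator = 1(3/4) - 2(1) = -5/4; a_2 = (-5/4)/(14/3) = -15/56
  n = 3: D(3) = 3(3 + 1/3) = 10; numerator = 1(-15/56) - 2(3/4) = -99/56; a_3 = (-99/56)/(10) = -99/560
  n = 4: D(4) = 4(4 + 1/3) = 52/3; numerator = 1(-99/560) - 2(-15/56) = 201/560; a_4 = (201/560)/(52/3) = 603/29120

r = 5/3; a_0 = 1; a_1 = 3/4; a_2 = -15/56; a_3 = -99/560; a_4 = 603/29120


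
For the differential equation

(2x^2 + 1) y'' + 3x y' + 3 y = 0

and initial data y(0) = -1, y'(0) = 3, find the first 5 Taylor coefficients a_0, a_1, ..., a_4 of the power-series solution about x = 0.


Ansatz: y(x) = sum_{n>=0} a_n x^n, so y'(x) = sum_{n>=1} n a_n x^(n-1) and y''(x) = sum_{n>=2} n(n-1) a_n x^(n-2).
Substitute into P(x) y'' + Q(x) y' + R(x) y = 0 with P(x) = 2x^2 + 1, Q(x) = 3x, R(x) = 3, and match powers of x.
Initial conditions: a_0 = -1, a_1 = 3.
Setting the coefficient of each power of x to zero and solving order by order (substituting the coefficients already found):
  x^0: 2 a_2 + 3 a_0 = 0  ->  2 a_2 = -3 a_0 = 3  ->  a_2 = 3/2
  x^1: 6 a_3 + 6 a_1 = 0  ->  6 a_3 = -6 a_1 = -18  ->  a_3 = -3
  x^2: 12 a_4 + 13 a_2 = 0  ->  12 a_4 = -13 a_2 = -39/2  ->  a_4 = -13/8
Truncated series: y(x) = -1 + 3 x + (3/2) x^2 - 3 x^3 - (13/8) x^4 + O(x^5).

a_0 = -1; a_1 = 3; a_2 = 3/2; a_3 = -3; a_4 = -13/8


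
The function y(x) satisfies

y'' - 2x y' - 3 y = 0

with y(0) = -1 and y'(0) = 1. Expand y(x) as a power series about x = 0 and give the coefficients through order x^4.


Ansatz: y(x) = sum_{n>=0} a_n x^n, so y'(x) = sum_{n>=1} n a_n x^(n-1) and y''(x) = sum_{n>=2} n(n-1) a_n x^(n-2).
Substitute into P(x) y'' + Q(x) y' + R(x) y = 0 with P(x) = 1, Q(x) = -2x, R(x) = -3, and match powers of x.
Initial conditions: a_0 = -1, a_1 = 1.
Setting the coefficient of each power of x to zero and solving order by order (substituting the coefficients already found):
  x^0: 2 a_2 - 3 a_0 = 0  ->  2 a_2 = 3 a_0 = -3  ->  a_2 = -3/2
  x^1: 6 a_3 - 5 a_1 = 0  ->  6 a_3 = 5 a_1 = 5  ->  a_3 = 5/6
  x^2: 12 a_4 - 7 a_2 = 0  ->  12 a_4 = 7 a_2 = -21/2  ->  a_4 = -7/8
Truncated series: y(x) = -1 + x - (3/2) x^2 + (5/6) x^3 - (7/8) x^4 + O(x^5).

a_0 = -1; a_1 = 1; a_2 = -3/2; a_3 = 5/6; a_4 = -7/8


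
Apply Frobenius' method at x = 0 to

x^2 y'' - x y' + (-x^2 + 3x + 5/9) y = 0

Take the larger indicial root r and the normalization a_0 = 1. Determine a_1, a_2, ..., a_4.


Write in Frobenius form y'' + (p(x)/x) y' + (q(x)/x^2) y = 0:
  p(x) = -1,  q(x) = -x^2 + 3x + 5/9.
Indicial equation: r(r-1) + (-1) r + (5/9) = 0 -> roots r_1 = 5/3, r_2 = 1/3.
Take r = r_1 = 5/3. Let y(x) = x^r sum_{n>=0} a_n x^n with a_0 = 1.
Substitute y = x^r sum a_n x^n and match x^{r+n}. The recurrence is
  D(n) a_n + 3 a_{n-1} - 1 a_{n-2} = 0,  where D(n) = (r+n)(r+n-1) + (-1)(r+n) + (5/9).
  a_n = [-3 a_{n-1} + 1 a_{n-2}] / D(n).
Since the indicial polynomial factors as (r - r_1)(r - r_2), D(n) = (r_1 + n - r_1)(r_1 + n - r_2) = n(n + 4/3).
Evaluating step by step (a_0 = 1):
  n = 1: D(1) = 1(1 + 4/3) = 7/3; numerator = -3(1) = -3; a_1 = (-3)/(7/3) = -9/7
  n = 2: D(2) = 2(2 + 4/3) = 20/3; numerator = -3(-9/7) + 1(1) = 34/7; a_2 = (34/7)/(20/3) = 51/70
  n = 3: D(3) = 3(3 + 4/3) = 13; numerator = -3(51/70) + 1(-9/7) = -243/70; a_3 = (-243/70)/(13) = -243/910
  n = 4: D(4) = 4(4 + 4/3) = 64/3; numerator = -3(-243/910) + 1(51/70) = 696/455; a_4 = (696/455)/(64/3) = 261/3640

r = 5/3; a_0 = 1; a_1 = -9/7; a_2 = 51/70; a_3 = -243/910; a_4 = 261/3640


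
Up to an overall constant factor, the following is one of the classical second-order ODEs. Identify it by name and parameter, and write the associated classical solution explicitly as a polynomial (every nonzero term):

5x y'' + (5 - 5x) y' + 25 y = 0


All three coefficients share the factor 5; dividing through by 5 gives  x y'' + (1 - x) y' + 5 y = 0.
This matches the Laguerre equation x y'' + (1 - x) y' + n y = 0 with n = 5; the polynomial solution is L_5(x).
With y = sum_k a_k x^k, matching x^k gives (k+1)k a_{k+1} + (k+1) a_{k+1} - k a_k + n a_k = 0, i.e. (k+1)^2 a_{k+1} = (k - n) a_k = (k - 5) a_k. The right side vanishes at k = 5, so the series terminates at degree 5.
Standard normalization L_n(0) = 1 gives a_0 = 1. Work upward with a_{k+1} = (k - 5) a_k / (k+1)^2:
  a_1 = (0 - 5)(1) / 1^2 = -5/1 = -5
  a_2 = (1 - 5)(-5) / 2^2 = 20/4 = 5
  a_3 = (2 - 5)(5) / 3^2 = -15/9 = -5/3
  a_4 = (3 - 5)(-5/3) / 4^2 = (10/3)/16 = 5/24
  a_5 = (4 - 5)(5/24) / 5^2 = (-5/24)/25 = -1/120
Hence L_5(x) = -x^5/120 + 5 x^4/24 - 5 x^3/3 + 5 x^2 - 5 x + 1.

L_5(x); series = -x^5/120 + 5 x^4/24 - 5 x^3/3 + 5 x^2 - 5 x + 1


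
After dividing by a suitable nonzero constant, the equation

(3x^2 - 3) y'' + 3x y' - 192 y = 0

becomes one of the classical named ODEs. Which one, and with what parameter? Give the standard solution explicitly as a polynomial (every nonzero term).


All three coefficients share the factor -3; dividing through by -3 gives  (1 - x^2) y'' - x y' + 64 y = 0.
This matches the Chebyshev equation (1 - x^2) y'' - x y' + n^2 y = 0 (note the -x y' term, not -2x y') with n^2 = 64, so n = 8; the polynomial solution is T_8(x).
With y = sum_k a_k x^k, matching x^k gives (k+2)(k+1) a_{k+2} = (k^2 - n^2) a_k = (k - 8)(k + 8) a_k. The right side vanishes at k = 8, so the series with the parity of 8 terminates at degree 8.
Standard normalization: leading coefficient of T_n is 2^(n-1), so a_8 = 2^7 = 128. Work downward with a_k = (k+1)(k+2) a_{k+2} / ((k - 8)(k + 8)):
  a_6 = (7)(8)(128) / ((6 - 8)(6 + 8)) = 7168/(-28) = -256
  a_4 = (5)(6)(-256) / ((4 - 8)(4 + 8)) = -7680/(-48) = 160
  a_2 = (3)(4)(160) / ((2 - 8)(2 + 8)) = 1920/(-60) = -32
  a_0 = (1)(2)(-32) / ((0 - 8)(0 + 8)) = -64/(-64) = 1
Hence T_8(x) = 128 x^8 - 256 x^6 + 160 x^4 - 32 x^2 + 1.

T_8(x); series = 128 x^8 - 256 x^6 + 160 x^4 - 32 x^2 + 1


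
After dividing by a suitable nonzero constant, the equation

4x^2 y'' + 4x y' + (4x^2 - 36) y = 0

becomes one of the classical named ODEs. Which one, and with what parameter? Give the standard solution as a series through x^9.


All three coefficients share the factor 4; dividing through by 4 gives  x^2 y'' + x y' + (x^2 - 9) y = 0.
This matches the Bessel equation x^2 y'' + x y' + (x^2 - nu^2) y = 0 with nu^2 = 9, so nu = 3; the solution bounded at x = 0 is J_3(x).
Frobenius at x = 0: indicial roots ±nu; for r = nu the recurrence k(k + 2nu) c_k = -c_{k-2} gives the standard series J_nu(x) = sum_{k>=0} (-1)^k / (k! (k+nu)!) (x/2)^(2k+nu). Evaluate the first 4 terms:
  k = 0: (-1)^0 / (0! * 3! * 2^3) x^3 = 1/(1*6*8) x^3 = (1/48) x^3
  k = 1: (-1)^1 / (1! * 4! * 2^5) x^5 = -1/(1*24*32) x^5 = (-1/768) x^5
  k = 2: (-1)^2 / (2! * 5! * 2^7) x^7 = 1/(2*120*128) x^7 = (1/30720) x^7
  k = 3: (-1)^3 / (3! * 6! * 2^9) x^9 = -1/(6*720*512) x^9 = (-1/2211840) x^9
Hence J_3(x) = -x^9/2211840 + x^7/30720 - x^5/768 + x^3/48 + ....

J_3(x); series = -x^9/2211840 + x^7/30720 - x^5/768 + x^3/48


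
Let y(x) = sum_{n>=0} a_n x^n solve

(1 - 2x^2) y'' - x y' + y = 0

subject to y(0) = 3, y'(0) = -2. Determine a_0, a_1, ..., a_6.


Ansatz: y(x) = sum_{n>=0} a_n x^n, so y'(x) = sum_{n>=1} n a_n x^(n-1) and y''(x) = sum_{n>=2} n(n-1) a_n x^(n-2).
Substitute into P(x) y'' + Q(x) y' + R(x) y = 0 with P(x) = 1 - 2x^2, Q(x) = -x, R(x) = 1, and match powers of x.
Initial conditions: a_0 = 3, a_1 = -2.
Setting the coefficient of each power of x to zero and solving order by order (substituting the coefficients already found):
  x^0: 2 a_2 + a_0 = 0  ->  2 a_2 = -a_0 = -3  ->  a_2 = -3/2
  x^1: 6 a_3 = 0  ->  a_3 = 0
  x^2: 12 a_4 - 5 a_2 = 0  ->  12 a_4 = 5 a_2 = -15/2  ->  a_4 = -5/8
  x^3: 20 a_5 - 14 a_3 = 0  ->  20 a_5 = 14 a_3 = 0  ->  a_5 = 0
  x^4: 30 a_6 - 27 a_4 = 0  ->  30 a_6 = 27 a_4 = -135/8  ->  a_6 = -9/16
Truncated series: y(x) = 3 - 2 x - (3/2) x^2 - (5/8) x^4 - (9/16) x^6 + O(x^7).

a_0 = 3; a_1 = -2; a_2 = -3/2; a_3 = 0; a_4 = -5/8; a_5 = 0; a_6 = -9/16


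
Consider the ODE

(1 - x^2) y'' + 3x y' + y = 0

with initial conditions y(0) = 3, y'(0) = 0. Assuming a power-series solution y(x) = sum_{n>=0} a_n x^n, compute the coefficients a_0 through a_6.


Ansatz: y(x) = sum_{n>=0} a_n x^n, so y'(x) = sum_{n>=1} n a_n x^(n-1) and y''(x) = sum_{n>=2} n(n-1) a_n x^(n-2).
Substitute into P(x) y'' + Q(x) y' + R(x) y = 0 with P(x) = 1 - x^2, Q(x) = 3x, R(x) = 1, and match powers of x.
Initial conditions: a_0 = 3, a_1 = 0.
Setting the coefficient of each power of x to zero and solving order by order (substituting the coefficients already found):
  x^0: 2 a_2 + a_0 = 0  ->  2 a_2 = -a_0 = -3  ->  a_2 = -3/2
  x^1: 6 a_3 + 4 a_1 = 0  ->  6 a_3 = -4 a_1 = 0  ->  a_3 = 0
  x^2: 12 a_4 + 5 a_2 = 0  ->  12 a_4 = -5 a_2 = 15/2  ->  a_4 = 5/8
  x^3: 20 a_5 + 4 a_3 = 0  ->  20 a_5 = -4 a_3 = 0  ->  a_5 = 0
  x^4: 30 a_6 + a_4 = 0  ->  30 a_6 = -a_4 = -5/8  ->  a_6 = -1/48
Truncated series: y(x) = 3 - (3/2) x^2 + (5/8) x^4 - (1/48) x^6 + O(x^7).

a_0 = 3; a_1 = 0; a_2 = -3/2; a_3 = 0; a_4 = 5/8; a_5 = 0; a_6 = -1/48


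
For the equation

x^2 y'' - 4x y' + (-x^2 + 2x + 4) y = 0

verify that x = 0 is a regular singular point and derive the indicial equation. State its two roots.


Divide by x^2 to reach normal form y'' + P_1(x) y' + P_2(x) y = 0 with P_1(x) = -4/x and P_2(x) = -1 + 2/x + 4/x^2.
x = 0 is a singular point because the y'-coefficient -4/x has a pole at x = 0 and the y-coefficient -1 + 2/x + 4/x^2 has a pole at x = 0.
It is a regular singular point because x P_1(x) = p(x) = -4 and x^2 P_2(x) = q(x) = -x^2 + 2x + 4 are polynomials, hence analytic at x = 0.
p(0) = -4,  q(0) = 4.
Indicial equation: r(r-1) + p(0) r + q(0) = 0, i.e. r^2 + (p(0) - 1) r + q(0) = 0, i.e. r^2 - 5 r + 4 = 0.
Discriminant: (-5)^2 - 4(4) = 9, so r = (5 ± 3)/2.
Solving: r_1 = 4, r_2 = 1.

indicial: r^2 - 5 r + 4 = 0; roots r_1 = 4, r_2 = 1


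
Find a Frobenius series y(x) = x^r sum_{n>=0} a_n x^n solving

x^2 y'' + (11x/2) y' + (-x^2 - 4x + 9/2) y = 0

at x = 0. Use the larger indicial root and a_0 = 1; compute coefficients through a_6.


Write in Frobenius form y'' + (p(x)/x) y' + (q(x)/x^2) y = 0:
  p(x) = 11/2,  q(x) = -x^2 - 4x + 9/2.
Indicial equation: r(r-1) + (11/2) r + (9/2) = 0 -> roots r_1 = -3/2, r_2 = -3.
Take r = r_1 = -3/2. Let y(x) = x^r sum_{n>=0} a_n x^n with a_0 = 1.
Substitute y = x^r sum a_n x^n and match x^{r+n}. The recurrence is
  D(n) a_n - 4 a_{n-1} - 1 a_{n-2} = 0,  where D(n) = (r+n)(r+n-1) + (11/2)(r+n) + (9/2).
  a_n = [4 a_{n-1} + 1 a_{n-2}] / D(n).
Since the indicial polynomial factors as (r - r_1)(r - r_2), D(n) = (r_1 + n - r_1)(r_1 + n - r_2) = n(n + 3/2).
Evaluating step by step (a_0 = 1):
  n = 1: D(1) = 1(1 + 3/2) = 5/2; numerator = 4(1) = 4; a_1 = (4)/(5/2) = 8/5
  n = 2: D(2) = 2(2 + 3/2) = 7; numerator = 4(8/5) + 1(1) = 37/5; a_2 = (37/5)/(7) = 37/35
  n = 3: D(3) = 3(3 + 3/2) = 27/2; numerator = 4(37/35) + 1(8/5) = 204/35; a_3 = (204/35)/(27/2) = 136/315
  n = 4: D(4) = 4(4 + 3/2) = 22; numerator = 4(136/315) + 1(37/35) = 877/315; a_4 = (877/315)/(22) = 877/6930
  n = 5: D(5) = 5(5 + 3/2) = 65/2; numerator = 4(877/6930) + 1(136/315) = 650/693; a_5 = (650/693)/(65/2) = 20/693
  n = 6: D(6) = 6(6 + 3/2) = 45; numerator = 4(20/693) + 1(877/6930) = 559/2310; a_6 = (559/2310)/(45) = 559/103950

r = -3/2; a_0 = 1; a_1 = 8/5; a_2 = 37/35; a_3 = 136/315; a_4 = 877/6930; a_5 = 20/693; a_6 = 559/103950
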